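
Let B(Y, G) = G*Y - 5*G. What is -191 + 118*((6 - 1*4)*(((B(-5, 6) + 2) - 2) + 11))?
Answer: -11755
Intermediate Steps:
B(Y, G) = -5*G + G*Y
-191 + 118*((6 - 1*4)*(((B(-5, 6) + 2) - 2) + 11)) = -191 + 118*((6 - 1*4)*(((6*(-5 - 5) + 2) - 2) + 11)) = -191 + 118*((6 - 4)*(((6*(-10) + 2) - 2) + 11)) = -191 + 118*(2*(((-60 + 2) - 2) + 11)) = -191 + 118*(2*((-58 - 2) + 11)) = -191 + 118*(2*(-60 + 11)) = -191 + 118*(2*(-49)) = -191 + 118*(-98) = -191 - 11564 = -11755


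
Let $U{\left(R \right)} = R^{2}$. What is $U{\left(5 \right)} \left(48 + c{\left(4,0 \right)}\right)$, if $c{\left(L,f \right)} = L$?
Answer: $1300$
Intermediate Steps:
$U{\left(5 \right)} \left(48 + c{\left(4,0 \right)}\right) = 5^{2} \left(48 + 4\right) = 25 \cdot 52 = 1300$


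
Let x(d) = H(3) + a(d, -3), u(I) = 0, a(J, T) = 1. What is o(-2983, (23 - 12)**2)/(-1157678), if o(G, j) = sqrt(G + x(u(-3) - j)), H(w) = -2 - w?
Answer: -I*sqrt(2987)/1157678 ≈ -4.721e-5*I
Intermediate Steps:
x(d) = -4 (x(d) = (-2 - 1*3) + 1 = (-2 - 3) + 1 = -5 + 1 = -4)
o(G, j) = sqrt(-4 + G) (o(G, j) = sqrt(G - 4) = sqrt(-4 + G))
o(-2983, (23 - 12)**2)/(-1157678) = sqrt(-4 - 2983)/(-1157678) = sqrt(-2987)*(-1/1157678) = (I*sqrt(2987))*(-1/1157678) = -I*sqrt(2987)/1157678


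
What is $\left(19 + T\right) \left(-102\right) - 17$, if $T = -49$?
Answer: $3043$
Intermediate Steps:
$\left(19 + T\right) \left(-102\right) - 17 = \left(19 - 49\right) \left(-102\right) - 17 = \left(-30\right) \left(-102\right) - 17 = 3060 - 17 = 3043$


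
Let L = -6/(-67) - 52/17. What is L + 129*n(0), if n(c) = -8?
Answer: -1178830/1139 ≈ -1035.0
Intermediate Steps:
L = -3382/1139 (L = -6*(-1/67) - 52*1/17 = 6/67 - 52/17 = -3382/1139 ≈ -2.9693)
L + 129*n(0) = -3382/1139 + 129*(-8) = -3382/1139 - 1032 = -1178830/1139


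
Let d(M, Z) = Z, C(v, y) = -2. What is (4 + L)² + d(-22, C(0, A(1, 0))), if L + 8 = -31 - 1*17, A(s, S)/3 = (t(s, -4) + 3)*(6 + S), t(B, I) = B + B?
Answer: 2702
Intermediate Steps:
t(B, I) = 2*B
A(s, S) = 3*(3 + 2*s)*(6 + S) (A(s, S) = 3*((2*s + 3)*(6 + S)) = 3*((3 + 2*s)*(6 + S)) = 3*(3 + 2*s)*(6 + S))
L = -56 (L = -8 + (-31 - 1*17) = -8 + (-31 - 17) = -8 - 48 = -56)
(4 + L)² + d(-22, C(0, A(1, 0))) = (4 - 56)² - 2 = (-52)² - 2 = 2704 - 2 = 2702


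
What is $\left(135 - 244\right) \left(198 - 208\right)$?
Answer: $1090$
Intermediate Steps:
$\left(135 - 244\right) \left(198 - 208\right) = \left(-109\right) \left(-10\right) = 1090$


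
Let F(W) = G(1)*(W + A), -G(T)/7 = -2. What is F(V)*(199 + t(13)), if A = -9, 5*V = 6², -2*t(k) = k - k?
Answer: -25074/5 ≈ -5014.8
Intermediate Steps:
t(k) = 0 (t(k) = -(k - k)/2 = -½*0 = 0)
V = 36/5 (V = (⅕)*6² = (⅕)*36 = 36/5 ≈ 7.2000)
G(T) = 14 (G(T) = -7*(-2) = 14)
F(W) = -126 + 14*W (F(W) = 14*(W - 9) = 14*(-9 + W) = -126 + 14*W)
F(V)*(199 + t(13)) = (-126 + 14*(36/5))*(199 + 0) = (-126 + 504/5)*199 = -126/5*199 = -25074/5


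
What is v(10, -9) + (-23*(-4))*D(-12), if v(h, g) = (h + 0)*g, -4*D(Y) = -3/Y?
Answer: -383/4 ≈ -95.750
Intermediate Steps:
D(Y) = 3/(4*Y) (D(Y) = -(-3)/(4*Y) = 3/(4*Y))
v(h, g) = g*h (v(h, g) = h*g = g*h)
v(10, -9) + (-23*(-4))*D(-12) = -9*10 + (-23*(-4))*((¾)/(-12)) = -90 + 92*((¾)*(-1/12)) = -90 + 92*(-1/16) = -90 - 23/4 = -383/4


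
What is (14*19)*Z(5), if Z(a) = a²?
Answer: 6650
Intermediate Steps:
(14*19)*Z(5) = (14*19)*5² = 266*25 = 6650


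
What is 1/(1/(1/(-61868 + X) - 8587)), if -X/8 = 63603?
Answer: -4900532205/570692 ≈ -8587.0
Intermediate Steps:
X = -508824 (X = -8*63603 = -508824)
1/(1/(1/(-61868 + X) - 8587)) = 1/(1/(1/(-61868 - 508824) - 8587)) = 1/(1/(1/(-570692) - 8587)) = 1/(1/(-1/570692 - 8587)) = 1/(1/(-4900532205/570692)) = 1/(-570692/4900532205) = -4900532205/570692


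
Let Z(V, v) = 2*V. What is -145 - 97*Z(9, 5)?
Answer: -1891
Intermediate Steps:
-145 - 97*Z(9, 5) = -145 - 194*9 = -145 - 97*18 = -145 - 1746 = -1891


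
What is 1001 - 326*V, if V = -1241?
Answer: 405567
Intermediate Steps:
1001 - 326*V = 1001 - 326*(-1241) = 1001 + 404566 = 405567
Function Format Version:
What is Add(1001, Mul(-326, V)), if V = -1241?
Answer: 405567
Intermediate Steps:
Add(1001, Mul(-326, V)) = Add(1001, Mul(-326, -1241)) = Add(1001, 404566) = 405567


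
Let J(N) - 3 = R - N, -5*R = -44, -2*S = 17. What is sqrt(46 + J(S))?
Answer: sqrt(6630)/10 ≈ 8.1425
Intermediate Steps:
S = -17/2 (S = -1/2*17 = -17/2 ≈ -8.5000)
R = 44/5 (R = -1/5*(-44) = 44/5 ≈ 8.8000)
J(N) = 59/5 - N (J(N) = 3 + (44/5 - N) = 59/5 - N)
sqrt(46 + J(S)) = sqrt(46 + (59/5 - 1*(-17/2))) = sqrt(46 + (59/5 + 17/2)) = sqrt(46 + 203/10) = sqrt(663/10) = sqrt(6630)/10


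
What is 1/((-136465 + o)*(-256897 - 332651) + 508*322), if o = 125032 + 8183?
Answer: 1/1916194576 ≈ 5.2187e-10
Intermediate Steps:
o = 133215
1/((-136465 + o)*(-256897 - 332651) + 508*322) = 1/((-136465 + 133215)*(-256897 - 332651) + 508*322) = 1/(-3250*(-589548) + 163576) = 1/(1916031000 + 163576) = 1/1916194576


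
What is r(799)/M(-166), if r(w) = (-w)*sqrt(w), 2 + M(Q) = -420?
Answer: 799*sqrt(799)/422 ≈ 53.519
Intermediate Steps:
M(Q) = -422 (M(Q) = -2 - 420 = -422)
r(w) = -w**(3/2)
r(799)/M(-166) = -799**(3/2)/(-422) = -799*sqrt(799)*(-1/422) = 799*sqrt(799)/422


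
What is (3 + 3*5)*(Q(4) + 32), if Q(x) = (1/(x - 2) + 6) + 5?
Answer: 783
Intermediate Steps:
Q(x) = 11 + 1/(-2 + x) (Q(x) = (1/(-2 + x) + 6) + 5 = (6 + 1/(-2 + x)) + 5 = 11 + 1/(-2 + x))
(3 + 3*5)*(Q(4) + 32) = (3 + 3*5)*((-21 + 11*4)/(-2 + 4) + 32) = (3 + 15)*((-21 + 44)/2 + 32) = 18*((½)*23 + 32) = 18*(23/2 + 32) = 18*(87/2) = 783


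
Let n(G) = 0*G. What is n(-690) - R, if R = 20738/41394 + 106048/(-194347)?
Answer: 179691413/4022399859 ≈ 0.044673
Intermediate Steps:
n(G) = 0
R = -179691413/4022399859 (R = 20738*(1/41394) + 106048*(-1/194347) = 10369/20697 - 106048/194347 = -179691413/4022399859 ≈ -0.044673)
n(-690) - R = 0 - 1*(-179691413/4022399859) = 0 + 179691413/4022399859 = 179691413/4022399859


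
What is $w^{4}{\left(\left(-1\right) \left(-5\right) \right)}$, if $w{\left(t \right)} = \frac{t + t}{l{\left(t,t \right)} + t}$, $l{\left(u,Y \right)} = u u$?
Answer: $\frac{1}{81} \approx 0.012346$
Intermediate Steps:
$l{\left(u,Y \right)} = u^{2}$
$w{\left(t \right)} = \frac{2 t}{t + t^{2}}$ ($w{\left(t \right)} = \frac{t + t}{t^{2} + t} = \frac{2 t}{t + t^{2}}$)
$w^{4}{\left(\left(-1\right) \left(-5\right) \right)} = \left(\frac{2}{1 - -5}\right)^{4} = \left(\frac{2}{1 + 5}\right)^{4} = \left(\frac{2}{6}\right)^{4} = \left(2 \cdot \frac{1}{6}\right)^{4} = \left(\frac{1}{3}\right)^{4} = \frac{1}{81}$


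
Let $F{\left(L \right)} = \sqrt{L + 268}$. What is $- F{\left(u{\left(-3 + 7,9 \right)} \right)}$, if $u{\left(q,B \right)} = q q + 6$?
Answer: $- \sqrt{290} \approx -17.029$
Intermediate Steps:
$u{\left(q,B \right)} = 6 + q^{2}$ ($u{\left(q,B \right)} = q^{2} + 6 = 6 + q^{2}$)
$F{\left(L \right)} = \sqrt{268 + L}$
$- F{\left(u{\left(-3 + 7,9 \right)} \right)} = - \sqrt{268 + \left(6 + \left(-3 + 7\right)^{2}\right)} = - \sqrt{268 + \left(6 + 4^{2}\right)} = - \sqrt{268 + \left(6 + 16\right)} = - \sqrt{268 + 22} = - \sqrt{290}$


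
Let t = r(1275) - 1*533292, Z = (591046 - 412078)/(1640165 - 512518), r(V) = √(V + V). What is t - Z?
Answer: -601365302892/1127647 + 5*√102 ≈ -5.3324e+5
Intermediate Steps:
r(V) = √2*√V (r(V) = √(2*V) = √2*√V)
Z = 178968/1127647 ≈ 0.15871
t = -533292 + 5*√102 (t = √2*√1275 - 1*533292 = √2*(5*√51) - 533292 = 5*√102 - 533292 = -533292 + 5*√102 ≈ -5.3324e+5)
t - Z = (-533292 + 5*√102) - 1*178968/1127647 = (-533292 + 5*√102) - 178968/1127647 = -601365302892/1127647 + 5*√102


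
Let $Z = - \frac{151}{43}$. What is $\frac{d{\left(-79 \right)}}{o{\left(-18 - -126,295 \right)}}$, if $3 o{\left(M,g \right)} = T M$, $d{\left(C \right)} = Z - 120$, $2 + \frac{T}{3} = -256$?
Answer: $\frac{5311}{1198152} \approx 0.0044327$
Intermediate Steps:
$Z = - \frac{151}{43}$ ($Z = \left(-151\right) \frac{1}{43} = - \frac{151}{43} \approx -3.5116$)
$T = -774$ ($T = -6 + 3 \left(-256\right) = -6 - 768 = -774$)
$d{\left(C \right)} = - \frac{5311}{43}$ ($d{\left(C \right)} = - \frac{151}{43} - 120 = - \frac{5311}{43}$)
$o{\left(M,g \right)} = - 258 M$ ($o{\left(M,g \right)} = \frac{\left(-774\right) M}{3} = - 258 M$)
$\frac{d{\left(-79 \right)}}{o{\left(-18 - -126,295 \right)}} = - \frac{5311}{43 \left(- 258 \left(-18 - -126\right)\right)} = - \frac{5311}{43 \left(- 258 \left(-18 + 126\right)\right)} = - \frac{5311}{43 \left(\left(-258\right) 108\right)} = - \frac{5311}{43 \left(-27864\right)} = \left(- \frac{5311}{43}\right) \left(- \frac{1}{27864}\right) = \frac{5311}{1198152}$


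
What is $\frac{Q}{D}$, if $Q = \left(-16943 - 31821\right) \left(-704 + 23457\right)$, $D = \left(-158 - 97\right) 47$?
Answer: $\frac{1109527292}{11985} \approx 92576.0$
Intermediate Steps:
$D = -11985$ ($D = \left(-255\right) 47 = -11985$)
$Q = -1109527292$ ($Q = \left(-48764\right) 22753 = -1109527292$)
$\frac{Q}{D} = - \frac{1109527292}{-11985} = \left(-1109527292\right) \left(- \frac{1}{11985}\right) = \frac{1109527292}{11985}$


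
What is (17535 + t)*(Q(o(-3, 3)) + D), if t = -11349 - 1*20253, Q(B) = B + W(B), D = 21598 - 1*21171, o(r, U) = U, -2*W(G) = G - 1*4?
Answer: -12111687/2 ≈ -6.0558e+6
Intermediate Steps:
W(G) = 2 - G/2 (W(G) = -(G - 1*4)/2 = -(G - 4)/2 = -(-4 + G)/2 = 2 - G/2)
D = 427 (D = 21598 - 21171 = 427)
Q(B) = 2 + B/2 (Q(B) = B + (2 - B/2) = 2 + B/2)
t = -31602 (t = -11349 - 20253 = -31602)
(17535 + t)*(Q(o(-3, 3)) + D) = (17535 - 31602)*((2 + (½)*3) + 427) = -14067*((2 + 3/2) + 427) = -14067*(7/2 + 427) = -14067*861/2 = -12111687/2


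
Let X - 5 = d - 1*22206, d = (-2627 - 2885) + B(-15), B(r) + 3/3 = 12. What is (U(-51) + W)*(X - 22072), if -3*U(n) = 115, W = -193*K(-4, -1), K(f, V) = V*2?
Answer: -51914282/3 ≈ -1.7305e+7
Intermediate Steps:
B(r) = 11 (B(r) = -1 + 12 = 11)
d = -5501 (d = (-2627 - 2885) + 11 = -5512 + 11 = -5501)
K(f, V) = 2*V
W = 386 (W = -386*(-1) = -193*(-2) = 386)
X = -27702 (X = 5 + (-5501 - 1*22206) = 5 + (-5501 - 22206) = 5 - 27707 = -27702)
U(n) = -115/3 (U(n) = -⅓*115 = -115/3)
(U(-51) + W)*(X - 22072) = (-115/3 + 386)*(-27702 - 22072) = (1043/3)*(-49774) = -51914282/3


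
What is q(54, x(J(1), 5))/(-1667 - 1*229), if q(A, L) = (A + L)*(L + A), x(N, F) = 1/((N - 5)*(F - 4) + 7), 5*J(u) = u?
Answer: -358801/229416 ≈ -1.5640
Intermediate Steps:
J(u) = u/5
x(N, F) = 1/(7 + (-5 + N)*(-4 + F)) (x(N, F) = 1/((-5 + N)*(-4 + F) + 7) = 1/(7 + (-5 + N)*(-4 + F)))
q(A, L) = (A + L)**2 (q(A, L) = (A + L)*(A + L) = (A + L)**2)
q(54, x(J(1), 5))/(-1667 - 1*229) = (54 + 1/(27 - 5*5 - 4/5 + 5*((1/5)*1)))**2/(-1667 - 1*229) = (54 + 1/(27 - 25 - 4*1/5 + 5*(1/5)))**2/(-1667 - 229) = (54 + 1/(27 - 25 - 4/5 + 1))**2/(-1896) = (54 + 1/(11/5))**2*(-1/1896) = (54 + 5/11)**2*(-1/1896) = (599/11)**2*(-1/1896) = (358801/121)*(-1/1896) = -358801/229416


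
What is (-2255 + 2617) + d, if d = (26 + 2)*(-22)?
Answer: -254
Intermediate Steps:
d = -616 (d = 28*(-22) = -616)
(-2255 + 2617) + d = (-2255 + 2617) - 616 = 362 - 616 = -254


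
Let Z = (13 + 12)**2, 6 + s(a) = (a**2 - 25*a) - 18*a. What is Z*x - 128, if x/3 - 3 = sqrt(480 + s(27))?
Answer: 5497 + 1875*sqrt(42) ≈ 17648.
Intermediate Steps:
s(a) = -6 + a**2 - 43*a (s(a) = -6 + ((a**2 - 25*a) - 18*a) = -6 + (a**2 - 43*a) = -6 + a**2 - 43*a)
Z = 625 (Z = 25**2 = 625)
x = 9 + 3*sqrt(42) (x = 9 + 3*sqrt(480 + (-6 + 27**2 - 43*27)) = 9 + 3*sqrt(480 + (-6 + 729 - 1161)) = 9 + 3*sqrt(480 - 438) = 9 + 3*sqrt(42) ≈ 28.442)
Z*x - 128 = 625*(9 + 3*sqrt(42)) - 128 = (5625 + 1875*sqrt(42)) - 128 = 5497 + 1875*sqrt(42)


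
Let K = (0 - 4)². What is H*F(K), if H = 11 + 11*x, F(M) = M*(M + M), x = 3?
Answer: 22528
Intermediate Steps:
K = 16 (K = (-4)² = 16)
F(M) = 2*M² (F(M) = M*(2*M) = 2*M²)
H = 44 (H = 11 + 11*3 = 11 + 33 = 44)
H*F(K) = 44*(2*16²) = 44*(2*256) = 44*512 = 22528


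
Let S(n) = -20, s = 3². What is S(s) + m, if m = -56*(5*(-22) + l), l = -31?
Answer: 7876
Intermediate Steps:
s = 9
m = 7896 (m = -56*(5*(-22) - 31) = -56*(-110 - 31) = -56*(-141) = 7896)
S(s) + m = -20 + 7896 = 7876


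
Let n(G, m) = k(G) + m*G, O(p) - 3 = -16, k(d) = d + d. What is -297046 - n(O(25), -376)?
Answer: -301908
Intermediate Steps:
k(d) = 2*d
O(p) = -13 (O(p) = 3 - 16 = -13)
n(G, m) = 2*G + G*m (n(G, m) = 2*G + m*G = 2*G + G*m)
-297046 - n(O(25), -376) = -297046 - (-13)*(2 - 376) = -297046 - (-13)*(-374) = -297046 - 1*4862 = -297046 - 4862 = -301908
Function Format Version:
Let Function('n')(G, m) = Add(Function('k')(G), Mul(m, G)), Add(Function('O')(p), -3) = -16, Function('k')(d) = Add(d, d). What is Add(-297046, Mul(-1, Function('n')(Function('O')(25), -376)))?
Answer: -301908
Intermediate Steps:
Function('k')(d) = Mul(2, d)
Function('O')(p) = -13 (Function('O')(p) = Add(3, -16) = -13)
Function('n')(G, m) = Add(Mul(2, G), Mul(G, m)) (Function('n')(G, m) = Add(Mul(2, G), Mul(m, G)) = Add(Mul(2, G), Mul(G, m)))
Add(-297046, Mul(-1, Function('n')(Function('O')(25), -376))) = Add(-297046, Mul(-1, Mul(-13, Add(2, -376)))) = Add(-297046, Mul(-1, Mul(-13, -374))) = Add(-297046, Mul(-1, 4862)) = Add(-297046, -4862) = -301908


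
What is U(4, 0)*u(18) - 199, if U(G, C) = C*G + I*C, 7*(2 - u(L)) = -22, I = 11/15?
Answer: -199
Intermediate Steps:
I = 11/15 (I = 11*(1/15) = 11/15 ≈ 0.73333)
u(L) = 36/7 (u(L) = 2 - ⅐*(-22) = 2 + 22/7 = 36/7)
U(G, C) = 11*C/15 + C*G (U(G, C) = C*G + 11*C/15 = 11*C/15 + C*G)
U(4, 0)*u(18) - 199 = ((1/15)*0*(11 + 15*4))*(36/7) - 199 = ((1/15)*0*(11 + 60))*(36/7) - 199 = ((1/15)*0*71)*(36/7) - 199 = 0*(36/7) - 199 = 0 - 199 = -199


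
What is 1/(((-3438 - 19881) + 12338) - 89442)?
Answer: -1/100423 ≈ -9.9579e-6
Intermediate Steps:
1/(((-3438 - 19881) + 12338) - 89442) = 1/((-23319 + 12338) - 89442) = 1/(-10981 - 89442) = 1/(-100423) = -1/100423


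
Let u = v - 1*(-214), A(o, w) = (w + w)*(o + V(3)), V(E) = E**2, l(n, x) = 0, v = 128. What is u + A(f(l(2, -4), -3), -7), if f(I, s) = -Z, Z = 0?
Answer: 216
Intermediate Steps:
f(I, s) = 0 (f(I, s) = -1*0 = 0)
A(o, w) = 2*w*(9 + o) (A(o, w) = (w + w)*(o + 3**2) = (2*w)*(o + 9) = (2*w)*(9 + o) = 2*w*(9 + o))
u = 342 (u = 128 - 1*(-214) = 128 + 214 = 342)
u + A(f(l(2, -4), -3), -7) = 342 + 2*(-7)*(9 + 0) = 342 + 2*(-7)*9 = 342 - 126 = 216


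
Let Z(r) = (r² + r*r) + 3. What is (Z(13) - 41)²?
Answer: 90000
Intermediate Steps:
Z(r) = 3 + 2*r² (Z(r) = (r² + r²) + 3 = 2*r² + 3 = 3 + 2*r²)
(Z(13) - 41)² = ((3 + 2*13²) - 41)² = ((3 + 2*169) - 41)² = ((3 + 338) - 41)² = (341 - 41)² = 300² = 90000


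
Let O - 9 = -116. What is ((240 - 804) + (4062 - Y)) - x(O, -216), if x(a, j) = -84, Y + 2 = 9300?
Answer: -5716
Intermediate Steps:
Y = 9298 (Y = -2 + 9300 = 9298)
O = -107 (O = 9 - 116 = -107)
((240 - 804) + (4062 - Y)) - x(O, -216) = ((240 - 804) + (4062 - 1*9298)) - 1*(-84) = (-564 + (4062 - 9298)) + 84 = (-564 - 5236) + 84 = -5800 + 84 = -5716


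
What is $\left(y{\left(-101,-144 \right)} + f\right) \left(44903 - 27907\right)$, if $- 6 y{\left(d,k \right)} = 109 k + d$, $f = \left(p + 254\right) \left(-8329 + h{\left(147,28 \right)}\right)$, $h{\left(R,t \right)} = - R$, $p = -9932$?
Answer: $\frac{4182717002170}{3} \approx 1.3942 \cdot 10^{12}$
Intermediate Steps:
$f = 82030728$ ($f = \left(-9932 + 254\right) \left(-8329 - 147\right) = - 9678 \left(-8329 - 147\right) = \left(-9678\right) \left(-8476\right) = 82030728$)
$y{\left(d,k \right)} = - \frac{109 k}{6} - \frac{d}{6}$ ($y{\left(d,k \right)} = - \frac{109 k + d}{6} = - \frac{d + 109 k}{6} = - \frac{109 k}{6} - \frac{d}{6}$)
$\left(y{\left(-101,-144 \right)} + f\right) \left(44903 - 27907\right) = \left(\left(\left(- \frac{109}{6}\right) \left(-144\right) - - \frac{101}{6}\right) + 82030728\right) \left(44903 - 27907\right) = \left(\left(2616 + \frac{101}{6}\right) + 82030728\right) 16996 = \left(\frac{15797}{6} + 82030728\right) 16996 = \frac{492200165}{6} \cdot 16996 = \frac{4182717002170}{3}$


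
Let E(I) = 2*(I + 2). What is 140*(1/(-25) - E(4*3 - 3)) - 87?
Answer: -15863/5 ≈ -3172.6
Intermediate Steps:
E(I) = 4 + 2*I (E(I) = 2*(2 + I) = 4 + 2*I)
140*(1/(-25) - E(4*3 - 3)) - 87 = 140*(1/(-25) - (4 + 2*(4*3 - 3))) - 87 = 140*(-1/25 - (4 + 2*(12 - 3))) - 87 = 140*(-1/25 - (4 + 2*9)) - 87 = 140*(-1/25 - (4 + 18)) - 87 = 140*(-1/25 - 1*22) - 87 = 140*(-1/25 - 22) - 87 = 140*(-551/25) - 87 = -15428/5 - 87 = -15863/5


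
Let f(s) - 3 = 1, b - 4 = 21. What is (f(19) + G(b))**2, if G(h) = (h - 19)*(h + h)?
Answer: 92416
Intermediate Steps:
b = 25 (b = 4 + 21 = 25)
f(s) = 4 (f(s) = 3 + 1 = 4)
G(h) = 2*h*(-19 + h) (G(h) = (-19 + h)*(2*h) = 2*h*(-19 + h))
(f(19) + G(b))**2 = (4 + 2*25*(-19 + 25))**2 = (4 + 2*25*6)**2 = (4 + 300)**2 = 304**2 = 92416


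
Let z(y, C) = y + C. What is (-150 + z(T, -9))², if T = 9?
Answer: 22500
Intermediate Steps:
z(y, C) = C + y
(-150 + z(T, -9))² = (-150 + (-9 + 9))² = (-150 + 0)² = (-150)² = 22500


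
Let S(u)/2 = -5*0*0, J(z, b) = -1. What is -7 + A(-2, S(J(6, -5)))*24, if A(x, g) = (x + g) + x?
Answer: -103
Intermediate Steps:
S(u) = 0 (S(u) = 2*(-5*0*0) = 2*(0*0) = 2*0 = 0)
A(x, g) = g + 2*x (A(x, g) = (g + x) + x = g + 2*x)
-7 + A(-2, S(J(6, -5)))*24 = -7 + (0 + 2*(-2))*24 = -7 + (0 - 4)*24 = -7 - 4*24 = -7 - 96 = -103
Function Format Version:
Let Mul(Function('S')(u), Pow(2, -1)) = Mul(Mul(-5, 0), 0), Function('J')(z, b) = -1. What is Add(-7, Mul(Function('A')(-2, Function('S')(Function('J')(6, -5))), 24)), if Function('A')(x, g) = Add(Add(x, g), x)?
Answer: -103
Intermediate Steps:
Function('S')(u) = 0 (Function('S')(u) = Mul(2, Mul(Mul(-5, 0), 0)) = Mul(2, Mul(0, 0)) = Mul(2, 0) = 0)
Function('A')(x, g) = Add(g, Mul(2, x)) (Function('A')(x, g) = Add(Add(g, x), x) = Add(g, Mul(2, x)))
Add(-7, Mul(Function('A')(-2, Function('S')(Function('J')(6, -5))), 24)) = Add(-7, Mul(Add(0, Mul(2, -2)), 24)) = Add(-7, Mul(Add(0, -4), 24)) = Add(-7, Mul(-4, 24)) = Add(-7, -96) = -103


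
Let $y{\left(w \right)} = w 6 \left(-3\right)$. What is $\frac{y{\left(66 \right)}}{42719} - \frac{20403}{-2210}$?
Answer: $\frac{868970277}{94408990} \approx 9.2043$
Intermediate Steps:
$y{\left(w \right)} = - 18 w$ ($y{\left(w \right)} = w \left(-18\right) = - 18 w$)
$\frac{y{\left(66 \right)}}{42719} - \frac{20403}{-2210} = \frac{\left(-18\right) 66}{42719} - \frac{20403}{-2210} = \left(-1188\right) \frac{1}{42719} - - \frac{20403}{2210} = - \frac{1188}{42719} + \frac{20403}{2210} = \frac{868970277}{94408990}$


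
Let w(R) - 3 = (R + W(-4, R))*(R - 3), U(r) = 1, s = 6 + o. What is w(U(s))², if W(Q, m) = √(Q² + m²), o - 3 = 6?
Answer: 69 - 4*√17 ≈ 52.508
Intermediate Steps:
o = 9 (o = 3 + 6 = 9)
s = 15 (s = 6 + 9 = 15)
w(R) = 3 + (-3 + R)*(R + √(16 + R²)) (w(R) = 3 + (R + √((-4)² + R²))*(R - 3) = 3 + (R + √(16 + R²))*(-3 + R) = 3 + (-3 + R)*(R + √(16 + R²)))
w(U(s))² = (3 + 1² - 3*1 - 3*√(16 + 1²) + 1*√(16 + 1²))² = (3 + 1 - 3 - 3*√(16 + 1) + 1*√(16 + 1))² = (3 + 1 - 3 - 3*√17 + 1*√17)² = (3 + 1 - 3 - 3*√17 + √17)² = (1 - 2*√17)²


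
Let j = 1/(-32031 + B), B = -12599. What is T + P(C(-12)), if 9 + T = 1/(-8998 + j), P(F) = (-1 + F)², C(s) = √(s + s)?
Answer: -12850628342/401580741 - 4*I*√6 ≈ -32.0 - 9.798*I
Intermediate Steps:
j = -1/44630 (j = 1/(-32031 - 12599) = 1/(-44630) = -1/44630 ≈ -2.2406e-5)
C(s) = √2*√s (C(s) = √(2*s) = √2*√s)
T = -3614271299/401580741 (T = -9 + 1/(-8998 - 1/44630) = -9 + 1/(-401580741/44630) = -9 - 44630/401580741 = -3614271299/401580741 ≈ -9.0001)
T + P(C(-12)) = -3614271299/401580741 + (-1 + √2*√(-12))² = -3614271299/401580741 + (-1 + √2*(2*I*√3))² = -3614271299/401580741 + (-1 + 2*I*√6)²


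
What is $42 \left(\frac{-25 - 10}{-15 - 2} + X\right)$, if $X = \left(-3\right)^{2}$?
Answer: $\frac{7896}{17} \approx 464.47$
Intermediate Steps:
$X = 9$
$42 \left(\frac{-25 - 10}{-15 - 2} + X\right) = 42 \left(\frac{-25 - 10}{-15 - 2} + 9\right) = 42 \left(- \frac{35}{-17} + 9\right) = 42 \left(\left(-35\right) \left(- \frac{1}{17}\right) + 9\right) = 42 \left(\frac{35}{17} + 9\right) = 42 \cdot \frac{188}{17} = \frac{7896}{17}$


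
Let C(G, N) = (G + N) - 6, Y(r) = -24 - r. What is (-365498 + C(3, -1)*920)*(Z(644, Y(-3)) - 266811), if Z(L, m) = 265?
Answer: 98402919188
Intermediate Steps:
C(G, N) = -6 + G + N
(-365498 + C(3, -1)*920)*(Z(644, Y(-3)) - 266811) = (-365498 + (-6 + 3 - 1)*920)*(265 - 266811) = (-365498 - 4*920)*(-266546) = (-365498 - 3680)*(-266546) = -369178*(-266546) = 98402919188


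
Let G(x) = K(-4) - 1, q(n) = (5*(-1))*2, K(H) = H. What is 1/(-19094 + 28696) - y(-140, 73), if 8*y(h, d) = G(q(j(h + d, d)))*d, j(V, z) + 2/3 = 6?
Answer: 1752369/38408 ≈ 45.625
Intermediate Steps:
j(V, z) = 16/3 (j(V, z) = -⅔ + 6 = 16/3)
q(n) = -10 (q(n) = -5*2 = -10)
G(x) = -5 (G(x) = -4 - 1 = -5)
y(h, d) = -5*d/8 (y(h, d) = (-5*d)/8 = -5*d/8)
1/(-19094 + 28696) - y(-140, 73) = 1/(-19094 + 28696) - (-5)*73/8 = 1/9602 - 1*(-365/8) = 1/9602 + 365/8 = 1752369/38408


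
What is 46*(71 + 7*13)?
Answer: 7452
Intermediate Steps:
46*(71 + 7*13) = 46*(71 + 91) = 46*162 = 7452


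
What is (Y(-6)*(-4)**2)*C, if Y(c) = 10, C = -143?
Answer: -22880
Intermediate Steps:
(Y(-6)*(-4)**2)*C = (10*(-4)**2)*(-143) = (10*16)*(-143) = 160*(-143) = -22880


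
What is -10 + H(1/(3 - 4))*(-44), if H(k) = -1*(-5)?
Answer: -230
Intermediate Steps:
H(k) = 5
-10 + H(1/(3 - 4))*(-44) = -10 + 5*(-44) = -10 - 220 = -230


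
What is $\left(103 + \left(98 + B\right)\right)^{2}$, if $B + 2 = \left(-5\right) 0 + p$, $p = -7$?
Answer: $36864$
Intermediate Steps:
$B = -9$ ($B = -2 - 7 = -9$)
$\left(103 + \left(98 + B\right)\right)^{2} = \left(103 + \left(98 - 9\right)\right)^{2} = \left(103 + 89\right)^{2} = 192^{2} = 36864$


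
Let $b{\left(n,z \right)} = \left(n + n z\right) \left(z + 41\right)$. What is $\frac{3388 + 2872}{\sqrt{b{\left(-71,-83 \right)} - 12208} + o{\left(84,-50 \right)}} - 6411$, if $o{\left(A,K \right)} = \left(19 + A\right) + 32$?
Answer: $\frac{- 12822 \sqrt{64183} + 859225 i}{- 135 i + 2 \sqrt{64183}} \approx -6407.9 - 11.536 i$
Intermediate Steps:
$b{\left(n,z \right)} = \left(41 + z\right) \left(n + n z\right)$ ($b{\left(n,z \right)} = \left(n + n z\right) \left(41 + z\right) = \left(41 + z\right) \left(n + n z\right)$)
$o{\left(A,K \right)} = 51 + A$
$\frac{3388 + 2872}{\sqrt{b{\left(-71,-83 \right)} - 12208} + o{\left(84,-50 \right)}} - 6411 = \frac{3388 + 2872}{\sqrt{- 71 \left(41 + \left(-83\right)^{2} + 42 \left(-83\right)\right) - 12208} + \left(51 + 84\right)} - 6411 = \frac{6260}{\sqrt{- 71 \left(41 + 6889 - 3486\right) - 12208} + 135} - 6411 = \frac{6260}{\sqrt{\left(-71\right) 3444 - 12208} + 135} - 6411 = \frac{6260}{\sqrt{-244524 - 12208} + 135} - 6411 = \frac{6260}{\sqrt{-256732} + 135} - 6411 = \frac{6260}{2 i \sqrt{64183} + 135} - 6411 = \frac{6260}{135 + 2 i \sqrt{64183}} - 6411 = -6411 + \frac{6260}{135 + 2 i \sqrt{64183}}$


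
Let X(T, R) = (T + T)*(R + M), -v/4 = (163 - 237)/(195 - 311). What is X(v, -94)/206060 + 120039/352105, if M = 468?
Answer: 6978321379/21040879327 ≈ 0.33166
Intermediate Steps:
v = -74/29 (v = -4*(163 - 237)/(195 - 311) = -(-296)/(-116) = -(-296)*(-1)/116 = -4*37/58 = -74/29 ≈ -2.5517)
X(T, R) = 2*T*(468 + R) (X(T, R) = (T + T)*(R + 468) = (2*T)*(468 + R) = 2*T*(468 + R))
X(v, -94)/206060 + 120039/352105 = (2*(-74/29)*(468 - 94))/206060 + 120039/352105 = (2*(-74/29)*374)*(1/206060) + 120039*(1/352105) = -55352/29*1/206060 + 120039/352105 = -13838/1493935 + 120039/352105 = 6978321379/21040879327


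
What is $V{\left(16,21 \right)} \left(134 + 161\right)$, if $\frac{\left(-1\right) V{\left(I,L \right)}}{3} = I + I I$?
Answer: $-240720$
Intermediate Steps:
$V{\left(I,L \right)} = - 3 I - 3 I^{2}$ ($V{\left(I,L \right)} = - 3 \left(I + I I\right) = - 3 \left(I + I^{2}\right) = - 3 I - 3 I^{2}$)
$V{\left(16,21 \right)} \left(134 + 161\right) = \left(-3\right) 16 \left(1 + 16\right) \left(134 + 161\right) = \left(-3\right) 16 \cdot 17 \cdot 295 = \left(-816\right) 295 = -240720$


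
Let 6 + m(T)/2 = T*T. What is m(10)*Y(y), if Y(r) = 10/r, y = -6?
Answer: -940/3 ≈ -313.33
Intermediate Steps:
m(T) = -12 + 2*T**2 (m(T) = -12 + 2*(T*T) = -12 + 2*T**2)
m(10)*Y(y) = (-12 + 2*10**2)*(10/(-6)) = (-12 + 2*100)*(10*(-1/6)) = (-12 + 200)*(-5/3) = 188*(-5/3) = -940/3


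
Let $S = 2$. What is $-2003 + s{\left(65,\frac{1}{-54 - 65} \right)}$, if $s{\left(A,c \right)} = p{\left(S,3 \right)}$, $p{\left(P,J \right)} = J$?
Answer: $-2000$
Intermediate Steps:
$s{\left(A,c \right)} = 3$
$-2003 + s{\left(65,\frac{1}{-54 - 65} \right)} = -2003 + 3 = -2000$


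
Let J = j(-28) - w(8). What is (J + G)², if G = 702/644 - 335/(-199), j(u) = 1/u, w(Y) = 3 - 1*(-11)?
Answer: 42513903721/335182864 ≈ 126.84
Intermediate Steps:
w(Y) = 14 (w(Y) = 3 + 11 = 14)
J = -393/28 (J = 1/(-28) - 1*14 = -1/28 - 14 = -393/28 ≈ -14.036)
G = 177719/64078 (G = 702*(1/644) - 335*(-1/199) = 351/322 + 335/199 = 177719/64078 ≈ 2.7735)
(J + G)² = (-393/28 + 177719/64078)² = (-206189/18308)² = 42513903721/335182864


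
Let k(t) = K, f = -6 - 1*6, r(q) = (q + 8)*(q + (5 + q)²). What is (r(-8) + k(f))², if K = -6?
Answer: 36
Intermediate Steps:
r(q) = (8 + q)*(q + (5 + q)²)
f = -12 (f = -6 - 6 = -12)
k(t) = -6
(r(-8) + k(f))² = ((200 + (-8)³ + 19*(-8)² + 113*(-8)) - 6)² = ((200 - 512 + 19*64 - 904) - 6)² = ((200 - 512 + 1216 - 904) - 6)² = (0 - 6)² = (-6)² = 36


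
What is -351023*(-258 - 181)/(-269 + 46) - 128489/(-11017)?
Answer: -1697681098602/2456791 ≈ -6.9102e+5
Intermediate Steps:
-351023*(-258 - 181)/(-269 + 46) - 128489/(-11017) = -351023/(-223/(-439)) - 128489*(-1/11017) = -351023/((-1/439*(-223))) + 128489/11017 = -351023/223/439 + 128489/11017 = -351023*439/223 + 128489/11017 = -154099097/223 + 128489/11017 = -1697681098602/2456791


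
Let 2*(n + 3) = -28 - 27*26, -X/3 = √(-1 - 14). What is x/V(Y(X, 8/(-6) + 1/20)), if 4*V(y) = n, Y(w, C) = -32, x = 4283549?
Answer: -4283549/92 ≈ -46560.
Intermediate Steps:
X = -3*I*√15 (X = -3*√(-1 - 14) = -3*I*√15 ≈ -11.619*I)
n = -368 (n = -3 + (-28 - 27*26)/2 = -3 + (-28 - 702)/2 = -3 + (½)*(-730) = -3 - 365 = -368)
V(y) = -92 (V(y) = (¼)*(-368) = -92)
x/V(Y(X, 8/(-6) + 1/20)) = 4283549/(-92) = 4283549*(-1/92) = -4283549/92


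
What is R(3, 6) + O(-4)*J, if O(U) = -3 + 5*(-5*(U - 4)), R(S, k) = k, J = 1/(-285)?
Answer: 1513/285 ≈ 5.3088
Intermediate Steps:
J = -1/285 ≈ -0.0035088
O(U) = 97 - 25*U (O(U) = -3 + 5*(-5*(-4 + U)) = -3 + 5*(20 - 5*U) = -3 + (100 - 25*U) = 97 - 25*U)
R(3, 6) + O(-4)*J = 6 + (97 - 25*(-4))*(-1/285) = 6 + (97 + 100)*(-1/285) = 6 + 197*(-1/285) = 6 - 197/285 = 1513/285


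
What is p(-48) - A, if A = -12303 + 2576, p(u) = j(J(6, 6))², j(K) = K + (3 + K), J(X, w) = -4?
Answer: 9752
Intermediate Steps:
j(K) = 3 + 2*K
p(u) = 25 (p(u) = (3 + 2*(-4))² = (3 - 8)² = (-5)² = 25)
A = -9727
p(-48) - A = 25 - 1*(-9727) = 25 + 9727 = 9752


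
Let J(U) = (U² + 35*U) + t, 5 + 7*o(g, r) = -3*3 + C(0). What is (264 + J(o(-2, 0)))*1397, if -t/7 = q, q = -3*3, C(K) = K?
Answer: 364617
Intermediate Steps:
q = -9
o(g, r) = -2 (o(g, r) = -5/7 + (-3*3 + 0)/7 = -5/7 + (-9 + 0)/7 = -5/7 + (⅐)*(-9) = -5/7 - 9/7 = -2)
t = 63 (t = -7*(-9) = 63)
J(U) = 63 + U² + 35*U (J(U) = (U² + 35*U) + 63 = 63 + U² + 35*U)
(264 + J(o(-2, 0)))*1397 = (264 + (63 + (-2)² + 35*(-2)))*1397 = (264 + (63 + 4 - 70))*1397 = (264 - 3)*1397 = 261*1397 = 364617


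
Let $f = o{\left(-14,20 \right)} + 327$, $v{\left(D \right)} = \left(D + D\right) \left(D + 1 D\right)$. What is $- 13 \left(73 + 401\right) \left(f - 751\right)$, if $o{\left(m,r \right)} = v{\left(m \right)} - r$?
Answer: $-2095080$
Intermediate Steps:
$v{\left(D \right)} = 4 D^{2}$ ($v{\left(D \right)} = 2 D \left(D + D\right) = 2 D 2 D = 4 D^{2}$)
$o{\left(m,r \right)} = - r + 4 m^{2}$ ($o{\left(m,r \right)} = 4 m^{2} - r = - r + 4 m^{2}$)
$f = 1091$ ($f = \left(\left(-1\right) 20 + 4 \left(-14\right)^{2}\right) + 327 = \left(-20 + 4 \cdot 196\right) + 327 = \left(-20 + 784\right) + 327 = 764 + 327 = 1091$)
$- 13 \left(73 + 401\right) \left(f - 751\right) = - 13 \left(73 + 401\right) \left(1091 - 751\right) = - 13 \cdot 474 \cdot 340 = \left(-13\right) 161160 = -2095080$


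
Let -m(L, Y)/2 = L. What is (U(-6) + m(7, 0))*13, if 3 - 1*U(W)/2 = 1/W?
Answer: -299/3 ≈ -99.667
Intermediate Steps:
m(L, Y) = -2*L
U(W) = 6 - 2/W
(U(-6) + m(7, 0))*13 = ((6 - 2/(-6)) - 2*7)*13 = ((6 - 2*(-⅙)) - 14)*13 = ((6 + ⅓) - 14)*13 = (19/3 - 14)*13 = -23/3*13 = -299/3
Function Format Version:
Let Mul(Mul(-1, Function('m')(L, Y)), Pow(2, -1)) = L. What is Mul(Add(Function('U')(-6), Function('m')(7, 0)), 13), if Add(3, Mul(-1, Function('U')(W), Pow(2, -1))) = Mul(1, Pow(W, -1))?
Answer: Rational(-299, 3) ≈ -99.667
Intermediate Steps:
Function('m')(L, Y) = Mul(-2, L)
Function('U')(W) = Add(6, Mul(-2, Pow(W, -1))) (Function('U')(W) = Add(6, Mul(-2, Mul(1, Pow(W, -1)))) = Add(6, Mul(-2, Pow(W, -1))))
Mul(Add(Function('U')(-6), Function('m')(7, 0)), 13) = Mul(Add(Add(6, Mul(-2, Pow(-6, -1))), Mul(-2, 7)), 13) = Mul(Add(Add(6, Mul(-2, Rational(-1, 6))), -14), 13) = Mul(Add(Add(6, Rational(1, 3)), -14), 13) = Mul(Add(Rational(19, 3), -14), 13) = Mul(Rational(-23, 3), 13) = Rational(-299, 3)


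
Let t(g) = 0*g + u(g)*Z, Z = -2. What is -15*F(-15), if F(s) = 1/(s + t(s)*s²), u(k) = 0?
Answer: 1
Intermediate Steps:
t(g) = 0 (t(g) = 0*g + 0*(-2) = 0 + 0 = 0)
F(s) = 1/s (F(s) = 1/(s + 0*s²) = 1/(s + 0) = 1/s)
-15*F(-15) = -15/(-15) = -15*(-1/15) = 1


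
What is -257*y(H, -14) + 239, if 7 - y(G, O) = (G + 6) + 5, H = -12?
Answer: -1817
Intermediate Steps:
y(G, O) = -4 - G (y(G, O) = 7 - ((G + 6) + 5) = 7 - ((6 + G) + 5) = 7 - (11 + G) = 7 + (-11 - G) = -4 - G)
-257*y(H, -14) + 239 = -257*(-4 - 1*(-12)) + 239 = -257*(-4 + 12) + 239 = -257*8 + 239 = -2056 + 239 = -1817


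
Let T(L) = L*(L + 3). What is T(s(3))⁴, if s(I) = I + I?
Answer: 8503056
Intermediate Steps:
s(I) = 2*I
T(L) = L*(3 + L)
T(s(3))⁴ = ((2*3)*(3 + 2*3))⁴ = (6*(3 + 6))⁴ = (6*9)⁴ = 54⁴ = 8503056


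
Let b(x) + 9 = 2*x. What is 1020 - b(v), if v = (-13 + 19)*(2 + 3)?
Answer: 969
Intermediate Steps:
v = 30 (v = 6*5 = 30)
b(x) = -9 + 2*x
1020 - b(v) = 1020 - (-9 + 2*30) = 1020 - (-9 + 60) = 1020 - 1*51 = 1020 - 51 = 969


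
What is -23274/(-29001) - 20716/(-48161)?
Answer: 573894610/465572387 ≈ 1.2327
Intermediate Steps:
-23274/(-29001) - 20716/(-48161) = -23274*(-1/29001) - 20716*(-1/48161) = 7758/9667 + 20716/48161 = 573894610/465572387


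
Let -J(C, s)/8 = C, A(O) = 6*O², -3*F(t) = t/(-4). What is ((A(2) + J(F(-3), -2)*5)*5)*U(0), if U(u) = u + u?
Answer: 0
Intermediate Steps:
F(t) = t/12 (F(t) = -t/(3*(-4)) = -t*(-1)/(3*4) = -(-1)*t/12 = t/12)
J(C, s) = -8*C
U(u) = 2*u
((A(2) + J(F(-3), -2)*5)*5)*U(0) = ((6*2² - 2*(-3)/3*5)*5)*(2*0) = ((6*4 - 8*(-¼)*5)*5)*0 = ((24 + 2*5)*5)*0 = ((24 + 10)*5)*0 = (34*5)*0 = 170*0 = 0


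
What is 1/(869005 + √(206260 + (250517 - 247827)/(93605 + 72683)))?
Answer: 14450510344/12557562311631163 - 6*√39607221329890/62787811558155815 ≈ 1.1501e-6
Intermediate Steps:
1/(869005 + √(206260 + (250517 - 247827)/(93605 + 72683))) = 1/(869005 + √(206260 + 2690/166288)) = 1/(869005 + √(206260 + 2690*(1/166288))) = 1/(869005 + √(206260 + 1345/83144)) = 1/(869005 + √(17149282785/83144)) = 1/(869005 + 3*√39607221329890/41572)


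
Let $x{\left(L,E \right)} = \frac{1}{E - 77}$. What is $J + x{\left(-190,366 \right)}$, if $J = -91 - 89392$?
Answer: $- \frac{25860586}{289} \approx -89483.0$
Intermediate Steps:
$x{\left(L,E \right)} = \frac{1}{-77 + E}$
$J = -89483$ ($J = -91 - 89392 = -89483$)
$J + x{\left(-190,366 \right)} = -89483 + \frac{1}{-77 + 366} = -89483 + \frac{1}{289} = - \frac{25860586}{289}$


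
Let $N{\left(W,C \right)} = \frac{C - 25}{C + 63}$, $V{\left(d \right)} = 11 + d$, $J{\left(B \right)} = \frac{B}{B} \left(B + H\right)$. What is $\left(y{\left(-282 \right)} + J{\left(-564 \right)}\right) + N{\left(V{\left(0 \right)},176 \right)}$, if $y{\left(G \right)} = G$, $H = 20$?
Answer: $- \frac{197263}{239} \approx -825.37$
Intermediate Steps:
$J{\left(B \right)} = 20 + B$ ($J{\left(B \right)} = \frac{B}{B} \left(B + 20\right) = 1 \left(20 + B\right) = 20 + B$)
$N{\left(W,C \right)} = \frac{-25 + C}{63 + C}$
$\left(y{\left(-282 \right)} + J{\left(-564 \right)}\right) + N{\left(V{\left(0 \right)},176 \right)} = \left(-282 + \left(20 - 564\right)\right) + \frac{-25 + 176}{63 + 176} = \left(-282 - 544\right) + \frac{1}{239} \cdot 151 = -826 + \frac{1}{239} \cdot 151 = -826 + \frac{151}{239} = - \frac{197263}{239}$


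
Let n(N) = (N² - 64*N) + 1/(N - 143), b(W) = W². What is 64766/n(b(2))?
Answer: -9002474/33361 ≈ -269.85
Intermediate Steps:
n(N) = N² + 1/(-143 + N) - 64*N (n(N) = (N² - 64*N) + 1/(-143 + N) = N² + 1/(-143 + N) - 64*N)
64766/n(b(2)) = 64766/(((1 + (2²)³ - 207*(2²)² + 9152*2²)/(-143 + 2²))) = 64766/(((1 + 4³ - 207*4² + 9152*4)/(-143 + 4))) = 64766/(((1 + 64 - 207*16 + 36608)/(-139))) = 64766/((-(1 + 64 - 3312 + 36608)/139)) = 64766/((-1/139*33361)) = 64766/(-33361/139) = 64766*(-139/33361) = -9002474/33361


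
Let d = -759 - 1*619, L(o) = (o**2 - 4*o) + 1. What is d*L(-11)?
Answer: -228748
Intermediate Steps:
L(o) = 1 + o**2 - 4*o
d = -1378 (d = -759 - 619 = -1378)
d*L(-11) = -1378*(1 + (-11)**2 - 4*(-11)) = -1378*(1 + 121 + 44) = -1378*166 = -228748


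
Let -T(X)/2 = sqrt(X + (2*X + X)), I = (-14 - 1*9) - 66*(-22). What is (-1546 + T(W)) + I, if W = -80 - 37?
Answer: -117 - 12*I*sqrt(13) ≈ -117.0 - 43.267*I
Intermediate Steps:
W = -117
I = 1429 (I = (-14 - 9) + 1452 = -23 + 1452 = 1429)
T(X) = -4*sqrt(X) (T(X) = -2*sqrt(X + (2*X + X)) = -2*sqrt(X + 3*X) = -2*2*sqrt(X) = -4*sqrt(X))
(-1546 + T(W)) + I = (-1546 - 12*I*sqrt(13)) + 1429 = -117 - 12*I*sqrt(13)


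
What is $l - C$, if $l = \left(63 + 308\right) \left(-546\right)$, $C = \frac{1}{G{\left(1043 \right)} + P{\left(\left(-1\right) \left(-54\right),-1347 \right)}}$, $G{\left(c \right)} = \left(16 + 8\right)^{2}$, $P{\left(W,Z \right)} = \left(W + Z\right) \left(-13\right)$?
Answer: $- \frac{3521609911}{17385} \approx -2.0257 \cdot 10^{5}$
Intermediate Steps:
$P{\left(W,Z \right)} = - 13 W - 13 Z$
$G{\left(c \right)} = 576$ ($G{\left(c \right)} = 24^{2} = 576$)
$C = \frac{1}{17385}$ ($C = \frac{1}{576 - \left(-17511 + 13 \left(\left(-1\right) \left(-54\right)\right)\right)} = \frac{1}{576 + \left(\left(-13\right) 54 + 17511\right)} = \frac{1}{576 + \left(-702 + 17511\right)} = \frac{1}{576 + 16809} = \frac{1}{17385} \approx 5.7521 \cdot 10^{-5}$)
$l = -202566$ ($l = 371 \left(-546\right) = -202566$)
$l - C = -202566 - \frac{1}{17385} = - \frac{3521609911}{17385}$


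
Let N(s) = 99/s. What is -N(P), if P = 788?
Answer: -99/788 ≈ -0.12563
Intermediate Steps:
-N(P) = -99/788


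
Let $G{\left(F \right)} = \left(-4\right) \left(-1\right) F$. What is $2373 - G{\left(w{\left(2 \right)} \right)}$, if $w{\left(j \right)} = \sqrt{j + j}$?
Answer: $2365$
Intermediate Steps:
$w{\left(j \right)} = \sqrt{2} \sqrt{j}$ ($w{\left(j \right)} = \sqrt{2 j} = \sqrt{2} \sqrt{j}$)
$G{\left(F \right)} = 4 F$
$2373 - G{\left(w{\left(2 \right)} \right)} = 2373 - 4 \sqrt{2} \sqrt{2} = 2373 - 4 \cdot 2 = 2373 - 8 = 2365$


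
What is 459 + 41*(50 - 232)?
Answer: -7003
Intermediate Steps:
459 + 41*(50 - 232) = 459 + 41*(-182) = 459 - 7462 = -7003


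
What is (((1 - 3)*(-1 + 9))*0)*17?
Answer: 0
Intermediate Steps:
(((1 - 3)*(-1 + 9))*0)*17 = (-2*8*0)*17 = -16*0*17 = 0*17 = 0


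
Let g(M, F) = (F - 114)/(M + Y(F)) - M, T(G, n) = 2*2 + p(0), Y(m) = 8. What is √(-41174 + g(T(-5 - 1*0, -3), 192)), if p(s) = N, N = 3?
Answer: I*√1029395/5 ≈ 202.92*I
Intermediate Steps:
p(s) = 3
T(G, n) = 7 (T(G, n) = 2*2 + 3 = 4 + 3 = 7)
g(M, F) = -M + (-114 + F)/(8 + M) (g(M, F) = (F - 114)/(M + 8) - M = (-114 + F)/(8 + M) - M = -M + (-114 + F)/(8 + M))
√(-41174 + g(T(-5 - 1*0, -3), 192)) = √(-41174 + (-114 + 192 - 1*7² - 8*7)/(8 + 7)) = √(-41174 + (-114 + 192 - 1*49 - 56)/15) = √(-41174 + (-114 + 192 - 49 - 56)/15) = √(-41174 + (1/15)*(-27)) = √(-41174 - 9/5) = √(-205879/5) = I*√1029395/5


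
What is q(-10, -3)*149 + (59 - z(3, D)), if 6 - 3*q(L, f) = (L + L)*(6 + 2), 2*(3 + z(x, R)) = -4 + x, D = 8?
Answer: 49843/6 ≈ 8307.2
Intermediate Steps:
z(x, R) = -5 + x/2 (z(x, R) = -3 + (-4 + x)/2 = -3 + (-2 + x/2) = -5 + x/2)
q(L, f) = 2 - 16*L/3 (q(L, f) = 2 - (L + L)*(6 + 2)/3 = 2 - 2*L*8/3 = 2 - 16*L/3)
q(-10, -3)*149 + (59 - z(3, D)) = (2 - 16/3*(-10))*149 + (59 - (-5 + (½)*3)) = (2 + 160/3)*149 + (59 - (-5 + 3/2)) = (166/3)*149 + (59 - 1*(-7/2)) = 24734/3 + (59 + 7/2) = 24734/3 + 125/2 = 49843/6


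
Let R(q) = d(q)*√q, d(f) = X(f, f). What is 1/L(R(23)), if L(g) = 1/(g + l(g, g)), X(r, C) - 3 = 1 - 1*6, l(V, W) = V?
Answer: -4*√23 ≈ -19.183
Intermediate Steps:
X(r, C) = -2 (X(r, C) = 3 + (1 - 1*6) = 3 + (1 - 6) = 3 - 5 = -2)
d(f) = -2
R(q) = -2*√q
L(g) = 1/(2*g) (L(g) = 1/(g + g) = 1/(2*g))
1/L(R(23)) = 1/(1/(2*((-2*√23)))) = 1/((-√23/46)/2) = 1/(-√23/92) = -4*√23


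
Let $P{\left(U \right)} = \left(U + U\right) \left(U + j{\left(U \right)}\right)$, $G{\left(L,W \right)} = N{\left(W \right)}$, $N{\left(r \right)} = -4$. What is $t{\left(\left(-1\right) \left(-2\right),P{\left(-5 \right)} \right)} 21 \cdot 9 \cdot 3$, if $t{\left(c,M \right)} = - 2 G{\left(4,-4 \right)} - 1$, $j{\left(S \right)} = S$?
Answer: $3969$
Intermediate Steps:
$G{\left(L,W \right)} = -4$
$P{\left(U \right)} = 4 U^{2}$ ($P{\left(U \right)} = \left(U + U\right) \left(U + U\right) = 2 U 2 U = 4 U^{2}$)
$t{\left(c,M \right)} = 7$ ($t{\left(c,M \right)} = \left(-2\right) \left(-4\right) - 1 = 8 - 1 = 7$)
$t{\left(\left(-1\right) \left(-2\right),P{\left(-5 \right)} \right)} 21 \cdot 9 \cdot 3 = 7 \cdot 21 \cdot 9 \cdot 3 = 147 \cdot 27 = 3969$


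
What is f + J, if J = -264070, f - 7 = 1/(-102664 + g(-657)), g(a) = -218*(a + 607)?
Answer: -24231477133/91764 ≈ -2.6406e+5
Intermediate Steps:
g(a) = -132326 - 218*a (g(a) = -218*(607 + a) = -132326 - 218*a)
f = 642347/91764 (f = 7 + 1/(-102664 + (-132326 - 218*(-657))) = 7 + 1/(-102664 + (-132326 + 143226)) = 7 + 1/(-102664 + 10900) = 7 + 1/(-91764) = 7 - 1/91764 = 642347/91764 ≈ 7.0000)
f + J = 642347/91764 - 264070 = -24231477133/91764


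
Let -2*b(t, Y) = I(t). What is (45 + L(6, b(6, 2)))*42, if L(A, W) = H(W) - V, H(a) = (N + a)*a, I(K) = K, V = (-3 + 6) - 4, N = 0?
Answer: 2310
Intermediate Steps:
V = -1 (V = 3 - 4 = -1)
b(t, Y) = -t/2
H(a) = a**2 (H(a) = (0 + a)*a = a*a = a**2)
L(A, W) = 1 + W**2 (L(A, W) = W**2 - 1*(-1) = W**2 + 1 = 1 + W**2)
(45 + L(6, b(6, 2)))*42 = (45 + (1 + (-1/2*6)**2))*42 = (45 + (1 + (-3)**2))*42 = (45 + (1 + 9))*42 = (45 + 10)*42 = 55*42 = 2310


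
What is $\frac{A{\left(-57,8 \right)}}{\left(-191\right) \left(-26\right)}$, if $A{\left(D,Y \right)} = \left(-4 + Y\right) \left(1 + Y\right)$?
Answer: $\frac{18}{2483} \approx 0.0072493$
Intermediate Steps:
$A{\left(D,Y \right)} = \left(1 + Y\right) \left(-4 + Y\right)$
$\frac{A{\left(-57,8 \right)}}{\left(-191\right) \left(-26\right)} = \frac{-4 + 8^{2} - 24}{\left(-191\right) \left(-26\right)} = \frac{-4 + 64 - 24}{4966} = 36 \cdot \frac{1}{4966} = \frac{18}{2483}$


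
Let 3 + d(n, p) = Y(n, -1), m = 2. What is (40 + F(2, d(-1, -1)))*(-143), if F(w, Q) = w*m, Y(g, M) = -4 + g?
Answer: -6292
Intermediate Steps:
d(n, p) = -7 + n (d(n, p) = -3 + (-4 + n) = -7 + n)
F(w, Q) = 2*w (F(w, Q) = w*2 = 2*w)
(40 + F(2, d(-1, -1)))*(-143) = (40 + 2*2)*(-143) = (40 + 4)*(-143) = 44*(-143) = -6292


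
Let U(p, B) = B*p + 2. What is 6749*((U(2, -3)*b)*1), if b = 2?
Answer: -53992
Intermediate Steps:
U(p, B) = 2 + B*p
6749*((U(2, -3)*b)*1) = 6749*(((2 - 3*2)*2)*1) = 6749*(((2 - 6)*2)*1) = 6749*(-4*2*1) = 6749*(-8*1) = 6749*(-8) = -53992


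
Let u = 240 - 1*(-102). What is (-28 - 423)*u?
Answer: -154242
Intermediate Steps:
u = 342 (u = 240 + 102 = 342)
(-28 - 423)*u = (-28 - 423)*342 = -451*342 = -154242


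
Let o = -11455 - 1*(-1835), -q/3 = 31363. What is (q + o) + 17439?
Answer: -86270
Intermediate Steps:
q = -94089 (q = -3*31363 = -94089)
o = -9620 (o = -11455 + 1835 = -9620)
(q + o) + 17439 = (-94089 - 9620) + 17439 = -103709 + 17439 = -86270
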